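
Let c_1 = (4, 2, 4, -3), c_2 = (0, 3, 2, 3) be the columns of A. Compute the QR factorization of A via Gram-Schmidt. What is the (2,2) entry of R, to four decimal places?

q_1 = c_1/‖c_1‖ = (4, 2, 4, -3)/6.7082 = (0.5963, 0.2981, 0.5963, -0.4472).
r_{12} = q_1·c_2 = 0.7454.
u_2 = c_2 − 0.7454·q_1 = (-0.4444, 2.7778, 1.5556, 3.3333).
r_{22} = ‖u_2‖ = 4.6308.

r_{22} = 4.6308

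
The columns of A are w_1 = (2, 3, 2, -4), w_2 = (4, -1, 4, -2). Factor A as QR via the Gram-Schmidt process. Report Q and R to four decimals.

Q = [[0.3482, 0.5610], [0.5222, -0.5984], [0.3482, 0.5610], [-0.6963, 0.1122]], R = [[5.7446, 3.6556], [0.0000, 4.8617]]

e_1 = w_1/‖w_1‖ = (2, 3, 2, -4)/5.7446 = (0.3482, 0.5222, 0.3482, -0.6963).
r_{12} = e_1·w_2 = 3.6556.
u_2 = w_2 − 3.6556·e_1 = (2.7273, -2.9091, 2.7273, 0.5455).
‖u_2‖ = 4.8617, so e_2 = (0.5610, -0.5984, 0.5610, 0.1122).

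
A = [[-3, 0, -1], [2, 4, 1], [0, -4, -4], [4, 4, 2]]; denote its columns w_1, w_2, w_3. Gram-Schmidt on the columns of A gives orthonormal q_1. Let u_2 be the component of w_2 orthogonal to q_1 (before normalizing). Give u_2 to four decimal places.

u_2 = (2.4828, 2.3448, -4.0000, 0.6897)

w_1 = (-3, 2, 0, 4); ‖w_1‖ = 5.3852, so q_1 = (-0.5571, 0.3714, 0.0000, 0.7428).
q_1·w_2 = (-0.5571)·0 + 0.3714·4 + 0.0000·(-4) + 0.7428·4 = 4.4567.
u_2 = w_2 − 4.4567·q_1 = (2.4828, 2.3448, -4.0000, 0.6897).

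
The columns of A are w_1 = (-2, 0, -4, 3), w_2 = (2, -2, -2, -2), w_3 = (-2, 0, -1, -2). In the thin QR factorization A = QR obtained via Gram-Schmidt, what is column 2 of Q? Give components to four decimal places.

q_1 = w_1/‖w_1‖ = (-2, 0, -4, 3)/5.3852 = (-0.3714, 0.0000, -0.7428, 0.5571).
r_{12} = q_1·w_2 = -0.3714.
u_2 = w_2 + 0.3714·q_1 = (1.8621, -2.0000, -2.2759, -1.7931).
‖u_2‖ = 3.9827, so q_2 = (0.4675, -0.5022, -0.5714, -0.4502).

q_2 = (0.4675, -0.5022, -0.5714, -0.4502)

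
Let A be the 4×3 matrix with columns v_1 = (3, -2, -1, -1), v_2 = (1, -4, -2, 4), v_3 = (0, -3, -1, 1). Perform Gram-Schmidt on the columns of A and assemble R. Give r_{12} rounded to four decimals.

r_{12} = 2.3238

v_1 = (3, -2, -1, -1); ‖v_1‖ = 3.8730, so e_1 = (0.7746, -0.5164, -0.2582, -0.2582).
r_{12} = e_1·v_2 = 2.3238.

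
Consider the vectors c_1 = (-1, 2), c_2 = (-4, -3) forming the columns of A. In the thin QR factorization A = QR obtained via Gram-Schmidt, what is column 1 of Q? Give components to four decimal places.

e_1 = (-0.4472, 0.8944)

c_1 = (-1, 2); ‖c_1‖ = 2.2361, so e_1 = (-0.4472, 0.8944).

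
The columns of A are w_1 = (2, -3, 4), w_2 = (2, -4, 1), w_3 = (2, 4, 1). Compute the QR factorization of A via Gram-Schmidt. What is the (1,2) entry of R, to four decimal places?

w_1 = (2, -3, 4); ‖w_1‖ = 5.3852, so e_1 = (0.3714, -0.5571, 0.7428).
r_{12} = e_1·w_2 = 3.7139.

r_{12} = 3.7139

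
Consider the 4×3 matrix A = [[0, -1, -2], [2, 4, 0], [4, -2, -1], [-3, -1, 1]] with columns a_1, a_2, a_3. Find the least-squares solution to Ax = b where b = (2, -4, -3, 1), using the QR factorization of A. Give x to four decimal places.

x = (-1.0056, -0.3153, -1.0156)

a_1 = (0, 2, 4, -3); ‖a_1‖ = 5.3852, so q_1 = (0.0000, 0.3714, 0.7428, -0.5571).
q_1·a_2 = 0.0000·(-1) + 0.3714·4 + 0.7428·(-2) + (-0.5571)·(-1) = 0.5571.
u_2 = a_2 − 0.5571·q_1 = (-1.0000, 3.7931, -2.4138, -0.6897).
‖u_2‖ = 4.6572, so q_2 = (-0.2147, 0.8145, -0.5183, -0.1481).
q_1·a_3 = 0.0000·(-2) + 0.3714·0 + 0.7428·(-1) + (-0.5571)·1 = -1.2999; q_2·a_3 = (-0.2147)·(-2) + 0.8145·0 + (-0.5183)·(-1) + (-0.1481)·1 = 0.7996.
u_3 = a_3 + 1.2999·q_1 − 0.7996·q_2 = (-1.8283, -0.1685, 0.3800, 0.3943).
‖u_3‖ = 1.9160, so q_3 = (-0.9542, -0.0880, 0.1983, 0.2058).
Qᵀb = (-4.2710, -2.2805, -1.9458).
Back-substitute: x_3 = -1.9458/1.9160 = -1.0156.
x_2 = (-2.2805 − 0.7996·(-1.0156))/4.6572 = -0.3153.
x_1 = (-4.2710 − 0.5571·(-0.3153) + 1.2999·(-1.0156))/5.3852 = -1.0056.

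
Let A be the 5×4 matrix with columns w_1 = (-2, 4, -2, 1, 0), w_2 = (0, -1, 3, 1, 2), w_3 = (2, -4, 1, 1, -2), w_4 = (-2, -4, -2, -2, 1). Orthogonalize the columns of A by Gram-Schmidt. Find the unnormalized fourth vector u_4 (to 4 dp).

w_1 = (-2, 4, -2, 1, 0); ‖w_1‖ = 5.0000, so e_1 = (-0.4000, 0.8000, -0.4000, 0.2000, 0.0000).
e_1·w_2 = (-0.4000)·0 + 0.8000·(-1) + (-0.4000)·3 + 0.2000·1 + 0.0000·2 = -1.8000.
u_2 = w_2 + 1.8000·e_1 = (-0.7200, 0.4400, 2.2800, 1.3600, 2.0000).
‖u_2‖ = 3.4293, so e_2 = (-0.2100, 0.1283, 0.6649, 0.3966, 0.5832).
e_1·w_3 = (-0.4000)·2 + 0.8000·(-4) + (-0.4000)·1 + 0.2000·1 + 0.0000·(-2) = -4.2000; e_2·w_3 = (-0.2100)·2 + 0.1283·(-4) + 0.6649·1 + 0.3966·1 + 0.5832·(-2) = -1.0381.
u_3 = w_3 + 4.2000·e_1 + 1.0381·e_2 = (0.1020, -0.5068, 0.0102, 2.2517, -1.3946).
‖u_3‖ = 2.6986, so e_3 = (0.0378, -0.1878, 0.0038, 0.8344, -0.5168).
e_1·w_4 = (-0.4000)·(-2) + 0.8000·(-4) + (-0.4000)·(-2) + 0.2000·(-2) + 0.0000·1 = -2.0000; e_2·w_4 = (-0.2100)·(-2) + 0.1283·(-4) + 0.6649·(-2) + 0.3966·(-2) + 0.5832·1 = -1.6330; e_3·w_4 = 0.0378·(-2) + (-0.1878)·(-4) + 0.0038·(-2) + 0.8344·(-2) + (-0.5168)·1 = -1.5176.
u_4 = w_4 + 2.0000·e_1 + 1.6330·e_2 + 1.5176·e_3 = (-3.0855, -2.4755, -1.7085, 0.3139, 1.1681).

u_4 = (-3.0855, -2.4755, -1.7085, 0.3139, 1.1681)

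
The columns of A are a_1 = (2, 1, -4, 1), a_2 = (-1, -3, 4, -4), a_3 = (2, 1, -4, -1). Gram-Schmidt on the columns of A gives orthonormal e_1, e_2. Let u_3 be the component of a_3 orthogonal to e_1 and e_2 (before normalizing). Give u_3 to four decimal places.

e_1 = a_1/‖a_1‖ = (2, 1, -4, 1)/4.6904 = (0.4264, 0.2132, -0.8528, 0.2132).
r_{12} = e_1·a_2 = -5.3300.
u_2 = a_2 + 5.3300·e_1 = (1.2727, -1.8636, -0.5455, -2.8636).
‖u_2‖ = 3.6866, so e_2 = (0.3452, -0.5055, -0.1480, -0.7768).
r_{13} = e_1·a_3 = 4.2640; r_{23} = e_2·a_3 = 1.5535.
u_3 = a_3 − 4.2640·e_1 − 1.5535·e_2 = (-0.3545, 0.8763, -0.1338, -0.7023).

u_3 = (-0.3545, 0.8763, -0.1338, -0.7023)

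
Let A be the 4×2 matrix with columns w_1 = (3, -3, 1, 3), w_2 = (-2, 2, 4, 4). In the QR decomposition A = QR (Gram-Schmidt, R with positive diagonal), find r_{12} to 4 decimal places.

r_{12} = 0.7559

w_1 = (3, -3, 1, 3); ‖w_1‖ = 5.2915, so e_1 = (0.5669, -0.5669, 0.1890, 0.5669).
r_{12} = e_1·w_2 = 0.7559.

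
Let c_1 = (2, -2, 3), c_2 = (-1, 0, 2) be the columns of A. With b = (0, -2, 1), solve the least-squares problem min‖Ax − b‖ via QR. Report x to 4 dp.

e_1 = c_1/‖c_1‖ = (2, -2, 3)/4.1231 = (0.4851, -0.4851, 0.7276).
r_{12} = e_1·c_2 = 0.9701.
u_2 = c_2 − 0.9701·e_1 = (-1.4706, 0.4706, 1.2941).
‖u_2‖ = 2.0147, so e_2 = (-0.7299, 0.2336, 0.6424).
Qᵀb = (1.6977, 0.1752).
Back-substitute: x_2 = 0.1752/2.0147 = 0.0870.
x_1 = (1.6977 − 0.9701·0.0870)/4.1231 = 0.3913.

x = (0.3913, 0.0870)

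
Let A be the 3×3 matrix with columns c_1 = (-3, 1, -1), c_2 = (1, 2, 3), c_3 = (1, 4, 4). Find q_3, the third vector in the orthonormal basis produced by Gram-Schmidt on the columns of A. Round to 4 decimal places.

q_1 = c_1/‖c_1‖ = (-3, 1, -1)/3.3166 = (-0.9045, 0.3015, -0.3015).
r_{12} = q_1·c_2 = -1.2060.
u_2 = c_2 + 1.2060·q_1 = (-0.0909, 2.3636, 2.6364).
‖u_2‖ = 3.5420, so q_2 = (-0.0257, 0.6673, 0.7443).
r_{13} = q_1·c_3 = -0.9045; r_{23} = q_2·c_3 = 5.6209.
u_3 = c_3 + 0.9045·q_1 − 5.6209·q_2 = (0.3261, 0.5217, -0.4565).
‖u_3‖ = 0.7661, so q_3 = (0.4256, 0.6810, -0.5959).

q_3 = (0.4256, 0.6810, -0.5959)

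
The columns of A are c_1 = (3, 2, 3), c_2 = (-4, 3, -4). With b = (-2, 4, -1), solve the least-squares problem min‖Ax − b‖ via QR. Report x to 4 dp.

x = (0.6765, 0.8824)

c_1 = (3, 2, 3); ‖c_1‖ = 4.6904, so e_1 = (0.6396, 0.4264, 0.6396).
e_1·c_2 = 0.6396·(-4) + 0.4264·3 + 0.6396·(-4) = -3.8376.
u_2 = c_2 + 3.8376·e_1 = (-1.5455, 4.6364, -1.5455).
‖u_2‖ = 5.1257, so e_2 = (-0.3015, 0.9045, -0.3015).
Qᵀb = (-0.2132, 4.5227).
Back-substitute: x_2 = 4.5227/5.1257 = 0.8824.
x_1 = (-0.2132 + 3.8376·0.8824)/4.6904 = 0.6765.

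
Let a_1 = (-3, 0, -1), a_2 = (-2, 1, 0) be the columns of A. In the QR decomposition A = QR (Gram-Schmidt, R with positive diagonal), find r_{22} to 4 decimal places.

r_{22} = 1.1832

q_1 = a_1/‖a_1‖ = (-3, 0, -1)/3.1623 = (-0.9487, 0.0000, -0.3162).
r_{12} = q_1·a_2 = 1.8974.
u_2 = a_2 − 1.8974·q_1 = (-0.2000, 1.0000, 0.6000).
r_{22} = ‖u_2‖ = 1.1832.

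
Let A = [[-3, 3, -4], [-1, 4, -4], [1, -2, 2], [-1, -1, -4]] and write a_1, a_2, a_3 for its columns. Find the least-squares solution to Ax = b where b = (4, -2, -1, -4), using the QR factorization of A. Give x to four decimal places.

a_1 = (-3, -1, 1, -1); ‖a_1‖ = 3.4641, so q_1 = (-0.8660, -0.2887, 0.2887, -0.2887).
q_1·a_2 = (-0.8660)·3 + (-0.2887)·4 + 0.2887·(-2) + (-0.2887)·(-1) = -4.0415.
u_2 = a_2 + 4.0415·q_1 = (-0.5000, 2.8333, -0.8333, -2.1667).
‖u_2‖ = 3.6968, so q_2 = (-0.1353, 0.7664, -0.2254, -0.5861).
q_1·a_3 = (-0.8660)·(-4) + (-0.2887)·(-4) + 0.2887·2 + (-0.2887)·(-4) = 6.3509; q_2·a_3 = (-0.1353)·(-4) + 0.7664·(-4) + (-0.2254)·2 + (-0.5861)·(-4) = -0.6312.
u_3 = a_3 − 6.3509·q_1 + 0.6312·q_2 = (1.4146, -1.6829, 0.0244, -2.5366).
‖u_3‖ = 3.3568, so q_3 = (0.4214, -0.5013, 0.0073, -0.7556).
Qᵀb = (-2.0207, 0.4959, 5.7037).
Back-substitute: x_3 = 5.7037/3.3568 = 1.6991.
x_2 = (0.4959 + 0.6312·1.6991)/3.6968 = 0.4242.
x_1 = (-2.0207 + 4.0415·0.4242 − 6.3509·1.6991)/3.4641 = -3.2035.

x = (-3.2035, 0.4242, 1.6991)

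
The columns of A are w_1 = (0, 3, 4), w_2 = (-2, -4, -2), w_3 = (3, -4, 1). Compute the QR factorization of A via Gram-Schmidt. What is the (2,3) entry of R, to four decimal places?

r_{23} = 0.5657

w_1 = (0, 3, 4); ‖w_1‖ = 5.0000, so q_1 = (0.0000, 0.6000, 0.8000).
q_1·w_2 = 0.0000·(-2) + 0.6000·(-4) + 0.8000·(-2) = -4.0000.
u_2 = w_2 + 4.0000·q_1 = (-2.0000, -1.6000, 1.2000).
‖u_2‖ = 2.8284, so q_2 = (-0.7071, -0.5657, 0.4243).
r_{23} = q_2·w_3 = 0.5657.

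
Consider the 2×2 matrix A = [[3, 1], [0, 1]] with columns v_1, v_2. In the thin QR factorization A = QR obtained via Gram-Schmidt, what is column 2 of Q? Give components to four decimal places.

e_1 = v_1/‖v_1‖ = (3, 0)/3.0000 = (1.0000, 0.0000).
r_{12} = e_1·v_2 = 1.0000.
u_2 = v_2 − 1.0000·e_1 = (0.0000, 1.0000).
‖u_2‖ = 1.0000, so e_2 = (0.0000, 1.0000).

e_2 = (0.0000, 1.0000)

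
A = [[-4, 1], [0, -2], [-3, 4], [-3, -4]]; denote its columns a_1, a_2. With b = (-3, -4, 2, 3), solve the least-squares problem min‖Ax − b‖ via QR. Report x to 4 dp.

e_1 = a_1/‖a_1‖ = (-4, 0, -3, -3)/5.8310 = (-0.6860, 0.0000, -0.5145, -0.5145).
r_{12} = e_1·a_2 = -0.6860.
u_2 = a_2 + 0.6860·e_1 = (0.5294, -2.0000, 3.6471, -4.3529).
‖u_2‖ = 6.0440, so e_2 = (0.0876, -0.3309, 0.6034, -0.7202).
Qᵀb = (-0.5145, 0.1071).
Back-substitute: x_2 = 0.1071/6.0440 = 0.0177.
x_1 = (-0.5145 + 0.6860·0.0177)/5.8310 = -0.0862.

x = (-0.0862, 0.0177)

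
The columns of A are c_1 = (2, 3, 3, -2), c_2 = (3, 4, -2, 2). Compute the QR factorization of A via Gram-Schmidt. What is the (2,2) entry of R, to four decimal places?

c_1 = (2, 3, 3, -2); ‖c_1‖ = 5.0990, so e_1 = (0.3922, 0.5883, 0.5883, -0.3922).
e_1·c_2 = 0.3922·3 + 0.5883·4 + 0.5883·(-2) + (-0.3922)·2 = 1.5689.
u_2 = c_2 − 1.5689·e_1 = (2.3846, 3.0769, -2.9231, 2.6154).
r_{22} = ‖u_2‖ = 5.5262.

r_{22} = 5.5262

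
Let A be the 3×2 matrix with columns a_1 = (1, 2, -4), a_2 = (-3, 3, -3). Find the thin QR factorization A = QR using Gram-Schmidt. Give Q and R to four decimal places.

Q = [[0.2182, -0.9204], [0.4364, 0.3894], [-0.8729, -0.0354]], R = [[4.5826, 3.2733], [0.0000, 4.0356]]

a_1 = (1, 2, -4); ‖a_1‖ = 4.5826, so e_1 = (0.2182, 0.4364, -0.8729).
e_1·a_2 = 0.2182·(-3) + 0.4364·3 + (-0.8729)·(-3) = 3.2733.
u_2 = a_2 − 3.2733·e_1 = (-3.7143, 1.5714, -0.1429).
‖u_2‖ = 4.0356, so e_2 = (-0.9204, 0.3894, -0.0354).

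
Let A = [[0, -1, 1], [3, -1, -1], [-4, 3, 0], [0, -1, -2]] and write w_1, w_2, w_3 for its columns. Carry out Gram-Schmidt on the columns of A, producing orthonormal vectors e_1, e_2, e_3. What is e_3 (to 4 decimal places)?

w_1 = (0, 3, -4, 0); ‖w_1‖ = 5.0000, so e_1 = (0.0000, 0.6000, -0.8000, 0.0000).
e_1·w_2 = 0.0000·(-1) + 0.6000·(-1) + (-0.8000)·3 + 0.0000·(-1) = -3.0000.
u_2 = w_2 + 3.0000·e_1 = (-1.0000, 0.8000, 0.6000, -1.0000).
‖u_2‖ = 1.7321, so e_2 = (-0.5774, 0.4619, 0.3464, -0.5774).
e_1·w_3 = 0.0000·1 + 0.6000·(-1) + (-0.8000)·0 + 0.0000·(-2) = -0.6000; e_2·w_3 = (-0.5774)·1 + 0.4619·(-1) + 0.3464·0 + (-0.5774)·(-2) = 0.1155.
u_3 = w_3 + 0.6000·e_1 − 0.1155·e_2 = (1.0667, -0.6933, -0.5200, -1.9333).
‖u_3‖ = 2.3721, so e_3 = (0.4497, -0.2923, -0.2192, -0.8150).

e_3 = (0.4497, -0.2923, -0.2192, -0.8150)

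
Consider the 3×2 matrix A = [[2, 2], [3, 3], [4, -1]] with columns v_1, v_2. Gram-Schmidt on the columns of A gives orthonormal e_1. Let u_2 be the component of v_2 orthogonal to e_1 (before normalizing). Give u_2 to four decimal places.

u_2 = (1.3793, 2.0690, -2.2414)

e_1 = v_1/‖v_1‖ = (2, 3, 4)/5.3852 = (0.3714, 0.5571, 0.7428).
r_{12} = e_1·v_2 = 1.6713.
u_2 = v_2 − 1.6713·e_1 = (1.3793, 2.0690, -2.2414).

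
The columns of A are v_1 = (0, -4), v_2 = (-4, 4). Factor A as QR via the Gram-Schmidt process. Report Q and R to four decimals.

q_1 = v_1/‖v_1‖ = (0, -4)/4.0000 = (0.0000, -1.0000).
r_{12} = q_1·v_2 = -4.0000.
u_2 = v_2 + 4.0000·q_1 = (-4.0000, 0.0000).
‖u_2‖ = 4.0000, so q_2 = (-1.0000, 0.0000).

Q = [[0.0000, -1.0000], [-1.0000, 0.0000]], R = [[4.0000, -4.0000], [0.0000, 4.0000]]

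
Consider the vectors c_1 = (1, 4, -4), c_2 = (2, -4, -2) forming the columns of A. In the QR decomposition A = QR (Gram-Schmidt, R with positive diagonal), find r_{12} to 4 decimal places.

c_1 = (1, 4, -4); ‖c_1‖ = 5.7446, so q_1 = (0.1741, 0.6963, -0.6963).
r_{12} = q_1·c_2 = -1.0445.

r_{12} = -1.0445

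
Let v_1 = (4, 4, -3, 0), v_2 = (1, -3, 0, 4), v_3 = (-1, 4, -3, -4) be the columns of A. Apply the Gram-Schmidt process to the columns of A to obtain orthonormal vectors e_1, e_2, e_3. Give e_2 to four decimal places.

e_2 = (0.3602, -0.4490, -0.1184, 0.8091)

v_1 = (4, 4, -3, 0); ‖v_1‖ = 6.4031, so e_1 = (0.6247, 0.6247, -0.4685, 0.0000).
e_1·v_2 = 0.6247·1 + 0.6247·(-3) + (-0.4685)·0 + 0.0000·4 = -1.2494.
u_2 = v_2 + 1.2494·e_1 = (1.7805, -2.2195, -0.5854, 4.0000).
‖u_2‖ = 4.9436, so e_2 = (0.3602, -0.4490, -0.1184, 0.8091).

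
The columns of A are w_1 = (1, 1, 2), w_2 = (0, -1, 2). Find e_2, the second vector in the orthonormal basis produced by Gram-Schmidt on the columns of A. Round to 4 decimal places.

w_1 = (1, 1, 2); ‖w_1‖ = 2.4495, so e_1 = (0.4082, 0.4082, 0.8165).
e_1·w_2 = 0.4082·0 + 0.4082·(-1) + 0.8165·2 = 1.2247.
u_2 = w_2 − 1.2247·e_1 = (-0.5000, -1.5000, 1.0000).
‖u_2‖ = 1.8708, so e_2 = (-0.2673, -0.8018, 0.5345).

e_2 = (-0.2673, -0.8018, 0.5345)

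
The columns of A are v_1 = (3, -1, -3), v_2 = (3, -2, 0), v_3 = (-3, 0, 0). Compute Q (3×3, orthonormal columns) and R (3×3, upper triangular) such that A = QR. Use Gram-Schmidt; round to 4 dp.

Q = [[0.6882, 0.4905, -0.5345], [-0.2294, -0.5518, -0.8018], [-0.6882, 0.6745, -0.2673]], R = [[4.3589, 2.5236, -2.0647], [0.0000, 2.5752, -1.4715], [0.0000, 0.0000, 1.6036]]

v_1 = (3, -1, -3); ‖v_1‖ = 4.3589, so e_1 = (0.6882, -0.2294, -0.6882).
e_1·v_2 = 0.6882·3 + (-0.2294)·(-2) + (-0.6882)·0 = 2.5236.
u_2 = v_2 − 2.5236·e_1 = (1.2632, -1.4211, 1.7368).
‖u_2‖ = 2.5752, so e_2 = (0.4905, -0.5518, 0.6745).
e_1·v_3 = 0.6882·(-3) + (-0.2294)·0 + (-0.6882)·0 = -2.0647; e_2·v_3 = 0.4905·(-3) + (-0.5518)·0 + 0.6745·0 = -1.4715.
u_3 = v_3 + 2.0647·e_1 + 1.4715·e_2 = (-0.8571, -1.2857, -0.4286).
‖u_3‖ = 1.6036, so e_3 = (-0.5345, -0.8018, -0.2673).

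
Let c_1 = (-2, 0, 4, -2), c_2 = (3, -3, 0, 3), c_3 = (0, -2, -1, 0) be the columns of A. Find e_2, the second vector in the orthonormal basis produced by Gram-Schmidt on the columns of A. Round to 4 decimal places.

e_2 = (0.4364, -0.6547, 0.4364, 0.4364)

c_1 = (-2, 0, 4, -2); ‖c_1‖ = 4.8990, so e_1 = (-0.4082, 0.0000, 0.8165, -0.4082).
e_1·c_2 = (-0.4082)·3 + 0.0000·(-3) + 0.8165·0 + (-0.4082)·3 = -2.4495.
u_2 = c_2 + 2.4495·e_1 = (2.0000, -3.0000, 2.0000, 2.0000).
‖u_2‖ = 4.5826, so e_2 = (0.4364, -0.6547, 0.4364, 0.4364).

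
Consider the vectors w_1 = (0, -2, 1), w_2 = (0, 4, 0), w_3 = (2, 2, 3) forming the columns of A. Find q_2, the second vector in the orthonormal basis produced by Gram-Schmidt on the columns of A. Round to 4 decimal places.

q_2 = (0.0000, 0.4472, 0.8944)

w_1 = (0, -2, 1); ‖w_1‖ = 2.2361, so q_1 = (0.0000, -0.8944, 0.4472).
q_1·w_2 = 0.0000·0 + (-0.8944)·4 + 0.4472·0 = -3.5777.
u_2 = w_2 + 3.5777·q_1 = (0.0000, 0.8000, 1.6000).
‖u_2‖ = 1.7889, so q_2 = (0.0000, 0.4472, 0.8944).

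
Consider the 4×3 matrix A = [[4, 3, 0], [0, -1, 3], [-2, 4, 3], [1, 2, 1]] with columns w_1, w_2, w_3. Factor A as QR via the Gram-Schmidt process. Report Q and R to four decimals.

w_1 = (4, 0, -2, 1); ‖w_1‖ = 4.5826, so q_1 = (0.8729, 0.0000, -0.4364, 0.2182).
q_1·w_2 = 0.8729·3 + 0.0000·(-1) + (-0.4364)·4 + 0.2182·2 = 1.3093.
u_2 = w_2 − 1.3093·q_1 = (1.8571, -1.0000, 4.5714, 1.7143).
‖u_2‖ = 5.3184, so q_2 = (0.3492, -0.1880, 0.8595, 0.3223).
q_1·w_3 = 0.8729·0 + 0.0000·3 + (-0.4364)·3 + 0.2182·1 = -1.0911; q_2·w_3 = 0.3492·0 + (-0.1880)·3 + 0.8595·3 + 0.3223·1 = 2.3369.
u_3 = w_3 + 1.0911·q_1 − 2.3369·q_2 = (0.1364, 3.4394, 0.5152, 0.4848).
‖u_3‖ = 3.5140, so q_3 = (0.0388, 0.9788, 0.1466, 0.1380).

Q = [[0.8729, 0.3492, 0.0388], [0.0000, -0.1880, 0.9788], [-0.4364, 0.8595, 0.1466], [0.2182, 0.3223, 0.1380]], R = [[4.5826, 1.3093, -1.0911], [0.0000, 5.3184, 2.3369], [0.0000, 0.0000, 3.5140]]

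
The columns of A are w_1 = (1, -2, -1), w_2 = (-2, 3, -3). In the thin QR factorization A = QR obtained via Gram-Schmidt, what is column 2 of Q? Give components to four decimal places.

w_1 = (1, -2, -1); ‖w_1‖ = 2.4495, so q_1 = (0.4082, -0.8165, -0.4082).
q_1·w_2 = 0.4082·(-2) + (-0.8165)·3 + (-0.4082)·(-3) = -2.0412.
u_2 = w_2 + 2.0412·q_1 = (-1.1667, 1.3333, -3.8333).
‖u_2‖ = 4.2230, so q_2 = (-0.2763, 0.3157, -0.9077).

q_2 = (-0.2763, 0.3157, -0.9077)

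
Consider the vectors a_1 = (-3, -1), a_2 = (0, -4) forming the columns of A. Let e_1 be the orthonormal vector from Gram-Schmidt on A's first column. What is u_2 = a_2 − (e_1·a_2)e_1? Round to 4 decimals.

u_2 = (1.2000, -3.6000)

a_1 = (-3, -1); ‖a_1‖ = 3.1623, so e_1 = (-0.9487, -0.3162).
e_1·a_2 = (-0.9487)·0 + (-0.3162)·(-4) = 1.2649.
u_2 = a_2 − 1.2649·e_1 = (1.2000, -3.6000).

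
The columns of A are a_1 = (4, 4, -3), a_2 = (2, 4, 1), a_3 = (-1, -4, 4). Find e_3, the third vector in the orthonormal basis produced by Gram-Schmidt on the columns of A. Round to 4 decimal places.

a_1 = (4, 4, -3); ‖a_1‖ = 6.4031, so e_1 = (0.6247, 0.6247, -0.4685).
e_1·a_2 = 0.6247·2 + 0.6247·4 + (-0.4685)·1 = 3.2796.
u_2 = a_2 − 3.2796·e_1 = (-0.0488, 1.9512, 2.5366).
‖u_2‖ = 3.2006, so e_2 = (-0.0152, 0.6096, 0.7925).
e_1·a_3 = 0.6247·(-1) + 0.6247·(-4) + (-0.4685)·4 = -4.9976; e_2·a_3 = (-0.0152)·(-1) + 0.6096·(-4) + 0.7925·4 = 0.7468.
u_3 = a_3 + 4.9976·e_1 − 0.7468·e_2 = (2.1333, -1.3333, 1.0667).
‖u_3‖ = 2.7325, so e_3 = (0.7807, -0.4880, 0.3904).

e_3 = (0.7807, -0.4880, 0.3904)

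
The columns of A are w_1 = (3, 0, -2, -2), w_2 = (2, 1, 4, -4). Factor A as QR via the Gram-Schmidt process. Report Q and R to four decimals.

w_1 = (3, 0, -2, -2); ‖w_1‖ = 4.1231, so e_1 = (0.7276, 0.0000, -0.4851, -0.4851).
e_1·w_2 = 0.7276·2 + 0.0000·1 + (-0.4851)·4 + (-0.4851)·(-4) = 1.4552.
u_2 = w_2 − 1.4552·e_1 = (0.9412, 1.0000, 4.7059, -3.2941).
‖u_2‖ = 5.9061, so e_2 = (0.1594, 0.1693, 0.7968, -0.5577).

Q = [[0.7276, 0.1594], [0.0000, 0.1693], [-0.4851, 0.7968], [-0.4851, -0.5577]], R = [[4.1231, 1.4552], [0.0000, 5.9061]]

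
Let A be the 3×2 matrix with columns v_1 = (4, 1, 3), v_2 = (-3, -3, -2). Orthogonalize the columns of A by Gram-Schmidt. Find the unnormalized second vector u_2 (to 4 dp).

u_2 = (0.2308, -2.1923, 0.4231)

v_1 = (4, 1, 3); ‖v_1‖ = 5.0990, so e_1 = (0.7845, 0.1961, 0.5883).
e_1·v_2 = 0.7845·(-3) + 0.1961·(-3) + 0.5883·(-2) = -4.1184.
u_2 = v_2 + 4.1184·e_1 = (0.2308, -2.1923, 0.4231).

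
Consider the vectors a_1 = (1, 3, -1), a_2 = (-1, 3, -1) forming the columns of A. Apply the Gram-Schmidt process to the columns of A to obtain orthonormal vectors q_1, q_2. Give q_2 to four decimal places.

a_1 = (1, 3, -1); ‖a_1‖ = 3.3166, so q_1 = (0.3015, 0.9045, -0.3015).
q_1·a_2 = 0.3015·(-1) + 0.9045·3 + (-0.3015)·(-1) = 2.7136.
u_2 = a_2 − 2.7136·q_1 = (-1.8182, 0.5455, -0.1818).
‖u_2‖ = 1.9069, so q_2 = (-0.9535, 0.2860, -0.0953).

q_2 = (-0.9535, 0.2860, -0.0953)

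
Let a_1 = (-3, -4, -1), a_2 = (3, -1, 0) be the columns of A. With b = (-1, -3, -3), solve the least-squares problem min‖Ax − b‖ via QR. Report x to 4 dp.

x = (0.7660, 0.3830)

a_1 = (-3, -4, -1); ‖a_1‖ = 5.0990, so q_1 = (-0.5883, -0.7845, -0.1961).
q_1·a_2 = (-0.5883)·3 + (-0.7845)·(-1) + (-0.1961)·0 = -0.9806.
u_2 = a_2 + 0.9806·q_1 = (2.4231, -1.7692, -0.1923).
‖u_2‖ = 3.0064, so q_2 = (0.8060, -0.5885, -0.0640).
Qᵀb = (3.5301, 1.1514).
Back-substitute: x_2 = 1.1514/3.0064 = 0.3830.
x_1 = (3.5301 + 0.9806·0.3830)/5.0990 = 0.7660.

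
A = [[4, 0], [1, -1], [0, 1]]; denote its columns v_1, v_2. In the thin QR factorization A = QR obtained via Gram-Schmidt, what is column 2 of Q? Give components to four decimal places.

e_2 = (0.1689, -0.6755, 0.7177)

e_1 = v_1/‖v_1‖ = (4, 1, 0)/4.1231 = (0.9701, 0.2425, 0.0000).
r_{12} = e_1·v_2 = -0.2425.
u_2 = v_2 + 0.2425·e_1 = (0.2353, -0.9412, 1.0000).
‖u_2‖ = 1.3933, so e_2 = (0.1689, -0.6755, 0.7177).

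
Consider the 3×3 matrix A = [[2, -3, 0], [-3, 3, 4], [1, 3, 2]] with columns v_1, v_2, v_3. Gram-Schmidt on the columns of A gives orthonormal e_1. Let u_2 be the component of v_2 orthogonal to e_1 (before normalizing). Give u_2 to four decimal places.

e_1 = v_1/‖v_1‖ = (2, -3, 1)/3.7417 = (0.5345, -0.8018, 0.2673).
r_{12} = e_1·v_2 = -3.2071.
u_2 = v_2 + 3.2071·e_1 = (-1.2857, 0.4286, 3.8571).

u_2 = (-1.2857, 0.4286, 3.8571)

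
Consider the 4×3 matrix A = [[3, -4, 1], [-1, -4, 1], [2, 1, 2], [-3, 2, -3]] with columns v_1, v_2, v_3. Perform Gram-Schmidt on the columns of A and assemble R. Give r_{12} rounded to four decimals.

v_1 = (3, -1, 2, -3); ‖v_1‖ = 4.7958, so e_1 = (0.6255, -0.2085, 0.4170, -0.6255).
r_{12} = e_1·v_2 = -2.5022.

r_{12} = -2.5022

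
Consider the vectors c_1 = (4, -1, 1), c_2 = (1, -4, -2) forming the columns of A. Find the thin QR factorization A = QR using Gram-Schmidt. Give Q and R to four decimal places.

e_1 = c_1/‖c_1‖ = (4, -1, 1)/4.2426 = (0.9428, -0.2357, 0.2357).
r_{12} = e_1·c_2 = 1.4142.
u_2 = c_2 − 1.4142·e_1 = (-0.3333, -3.6667, -2.3333).
‖u_2‖ = 4.3589, so e_2 = (-0.0765, -0.8412, -0.5353).

Q = [[0.9428, -0.0765], [-0.2357, -0.8412], [0.2357, -0.5353]], R = [[4.2426, 1.4142], [0.0000, 4.3589]]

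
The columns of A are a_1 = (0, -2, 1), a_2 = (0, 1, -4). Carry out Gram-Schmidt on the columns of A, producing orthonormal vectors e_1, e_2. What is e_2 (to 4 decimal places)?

a_1 = (0, -2, 1); ‖a_1‖ = 2.2361, so e_1 = (0.0000, -0.8944, 0.4472).
e_1·a_2 = 0.0000·0 + (-0.8944)·1 + 0.4472·(-4) = -2.6833.
u_2 = a_2 + 2.6833·e_1 = (0.0000, -1.4000, -2.8000).
‖u_2‖ = 3.1305, so e_2 = (0.0000, -0.4472, -0.8944).

e_2 = (0.0000, -0.4472, -0.8944)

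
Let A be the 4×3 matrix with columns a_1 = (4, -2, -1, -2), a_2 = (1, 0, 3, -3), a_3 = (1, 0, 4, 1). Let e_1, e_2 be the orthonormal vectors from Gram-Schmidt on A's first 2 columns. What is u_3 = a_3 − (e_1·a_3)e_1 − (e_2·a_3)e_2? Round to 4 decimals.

u_3 = (1.3944, -0.5070, 1.8873, 2.3521)

a_1 = (4, -2, -1, -2); ‖a_1‖ = 5.0000, so e_1 = (0.8000, -0.4000, -0.2000, -0.4000).
e_1·a_2 = 0.8000·1 + (-0.4000)·0 + (-0.2000)·3 + (-0.4000)·(-3) = 1.4000.
u_2 = a_2 − 1.4000·e_1 = (-0.1200, 0.5600, 3.2800, -2.4400).
‖u_2‖ = 4.1280, so e_2 = (-0.0291, 0.1357, 0.7946, -0.5911).
e_1·a_3 = 0.8000·1 + (-0.4000)·0 + (-0.2000)·4 + (-0.4000)·1 = -0.4000; e_2·a_3 = (-0.0291)·1 + 0.1357·0 + 0.7946·4 + (-0.5911)·1 = 2.5582.
u_3 = a_3 + 0.4000·e_1 − 2.5582·e_2 = (1.3944, -0.5070, 1.8873, 2.3521).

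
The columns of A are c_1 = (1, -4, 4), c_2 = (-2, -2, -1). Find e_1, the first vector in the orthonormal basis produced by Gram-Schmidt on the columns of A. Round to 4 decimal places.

e_1 = (0.1741, -0.6963, 0.6963)

e_1 = c_1/‖c_1‖ = (1, -4, 4)/5.7446 = (0.1741, -0.6963, 0.6963).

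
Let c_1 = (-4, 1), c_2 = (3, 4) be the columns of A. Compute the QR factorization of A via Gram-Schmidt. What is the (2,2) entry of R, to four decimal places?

e_1 = c_1/‖c_1‖ = (-4, 1)/4.1231 = (-0.9701, 0.2425).
r_{12} = e_1·c_2 = -1.9403.
u_2 = c_2 + 1.9403·e_1 = (1.1176, 4.4706).
r_{22} = ‖u_2‖ = 4.6082.

r_{22} = 4.6082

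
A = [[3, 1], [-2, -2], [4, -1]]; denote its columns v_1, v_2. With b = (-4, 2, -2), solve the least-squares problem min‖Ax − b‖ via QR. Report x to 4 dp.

x = (-0.7636, -0.6182)

q_1 = v_1/‖v_1‖ = (3, -2, 4)/5.3852 = (0.5571, -0.3714, 0.7428).
r_{12} = q_1·v_2 = 0.5571.
u_2 = v_2 − 0.5571·q_1 = (0.6897, -1.7931, -1.4138).
‖u_2‖ = 2.3853, so q_2 = (0.2891, -0.7517, -0.5927).
Qᵀb = (-4.4567, -1.4745).
Back-substitute: x_2 = -1.4745/2.3853 = -0.6182.
x_1 = (-4.4567 − 0.5571·(-0.6182))/5.3852 = -0.7636.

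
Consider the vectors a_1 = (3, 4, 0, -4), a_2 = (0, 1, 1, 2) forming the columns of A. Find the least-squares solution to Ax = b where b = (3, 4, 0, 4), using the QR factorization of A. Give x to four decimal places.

a_1 = (3, 4, 0, -4); ‖a_1‖ = 6.4031, so q_1 = (0.4685, 0.6247, 0.0000, -0.6247).
q_1·a_2 = 0.4685·0 + 0.6247·1 + 0.0000·1 + (-0.6247)·2 = -0.6247.
u_2 = a_2 + 0.6247·q_1 = (0.2927, 1.3902, 1.0000, 1.6098).
‖u_2‖ = 2.3685, so q_2 = (0.1236, 0.5870, 0.4222, 0.6797).
Qᵀb = (1.4056, 5.4372).
Back-substitute: x_2 = 5.4372/2.3685 = 2.2957.
x_1 = (1.4056 + 0.6247·2.2957)/6.4031 = 0.4435.

x = (0.4435, 2.2957)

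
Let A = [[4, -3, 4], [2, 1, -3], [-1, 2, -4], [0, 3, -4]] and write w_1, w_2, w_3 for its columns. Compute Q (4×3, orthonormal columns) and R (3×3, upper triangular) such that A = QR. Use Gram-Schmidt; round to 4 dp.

w_1 = (4, 2, -1, 0); ‖w_1‖ = 4.5826, so q_1 = (0.8729, 0.4364, -0.2182, 0.0000).
q_1·w_2 = 0.8729·(-3) + 0.4364·1 + (-0.2182)·2 + 0.0000·3 = -2.6186.
u_2 = w_2 + 2.6186·q_1 = (-0.7143, 2.1429, 1.4286, 3.0000).
‖u_2‖ = 4.0178, so q_2 = (-0.1778, 0.5333, 0.3556, 0.7467).
q_1·w_3 = 0.8729·4 + 0.4364·(-3) + (-0.2182)·(-4) + 0.0000·(-4) = 3.0551; q_2·w_3 = (-0.1778)·4 + 0.5333·(-3) + 0.3556·(-4) + 0.7467·(-4) = -6.7201.
u_3 = w_3 − 3.0551·q_1 + 6.7201·q_2 = (0.1386, -0.7493, -0.9440, 1.0177).
‖u_3‖ = 1.5835, so q_3 = (0.0876, -0.4732, -0.5961, 0.6427).

Q = [[0.8729, -0.1778, 0.0876], [0.4364, 0.5333, -0.4732], [-0.2182, 0.3556, -0.5961], [0.0000, 0.7467, 0.6427]], R = [[4.5826, -2.6186, 3.0551], [0.0000, 4.0178, -6.7201], [0.0000, 0.0000, 1.5835]]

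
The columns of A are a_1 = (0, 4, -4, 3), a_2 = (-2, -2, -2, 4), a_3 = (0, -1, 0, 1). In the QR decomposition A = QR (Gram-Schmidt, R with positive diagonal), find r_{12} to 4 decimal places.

r_{12} = 1.8741

a_1 = (0, 4, -4, 3); ‖a_1‖ = 6.4031, so e_1 = (0.0000, 0.6247, -0.6247, 0.4685).
r_{12} = e_1·a_2 = 1.8741.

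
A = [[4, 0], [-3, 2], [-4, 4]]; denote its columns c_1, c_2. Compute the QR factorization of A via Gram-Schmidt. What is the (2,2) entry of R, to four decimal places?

r_{22} = 2.8627

c_1 = (4, -3, -4); ‖c_1‖ = 6.4031, so q_1 = (0.6247, -0.4685, -0.6247).
q_1·c_2 = 0.6247·0 + (-0.4685)·2 + (-0.6247)·4 = -3.4358.
u_2 = c_2 + 3.4358·q_1 = (2.1463, 0.3902, 1.8537).
r_{22} = ‖u_2‖ = 2.8627.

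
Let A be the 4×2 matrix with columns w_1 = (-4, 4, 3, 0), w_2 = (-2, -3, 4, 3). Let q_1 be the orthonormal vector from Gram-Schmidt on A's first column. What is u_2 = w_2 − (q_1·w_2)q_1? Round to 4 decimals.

u_2 = (-1.2195, -3.7805, 3.4146, 3.0000)

w_1 = (-4, 4, 3, 0); ‖w_1‖ = 6.4031, so q_1 = (-0.6247, 0.6247, 0.4685, 0.0000).
q_1·w_2 = (-0.6247)·(-2) + 0.6247·(-3) + 0.4685·4 + 0.0000·3 = 1.2494.
u_2 = w_2 − 1.2494·q_1 = (-1.2195, -3.7805, 3.4146, 3.0000).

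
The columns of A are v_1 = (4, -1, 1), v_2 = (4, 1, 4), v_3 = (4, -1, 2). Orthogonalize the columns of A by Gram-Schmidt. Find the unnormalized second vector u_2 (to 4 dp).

u_2 = (-0.2222, 2.0556, 2.9444)

v_1 = (4, -1, 1); ‖v_1‖ = 4.2426, so q_1 = (0.9428, -0.2357, 0.2357).
q_1·v_2 = 0.9428·4 + (-0.2357)·1 + 0.2357·4 = 4.4783.
u_2 = v_2 − 4.4783·q_1 = (-0.2222, 2.0556, 2.9444).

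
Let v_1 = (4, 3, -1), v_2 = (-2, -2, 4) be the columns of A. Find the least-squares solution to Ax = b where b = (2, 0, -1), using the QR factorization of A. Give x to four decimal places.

x = (0.2400, -0.1533)

v_1 = (4, 3, -1); ‖v_1‖ = 5.0990, so e_1 = (0.7845, 0.5883, -0.1961).
e_1·v_2 = 0.7845·(-2) + 0.5883·(-2) + (-0.1961)·4 = -3.5301.
u_2 = v_2 + 3.5301·e_1 = (0.7692, 0.0769, 3.3077).
‖u_2‖ = 3.3968, so e_2 = (0.2265, 0.0226, 0.9738).
Qᵀb = (1.7650, -0.5208).
Back-substitute: x_2 = -0.5208/3.3968 = -0.1533.
x_1 = (1.7650 + 3.5301·(-0.1533))/5.0990 = 0.2400.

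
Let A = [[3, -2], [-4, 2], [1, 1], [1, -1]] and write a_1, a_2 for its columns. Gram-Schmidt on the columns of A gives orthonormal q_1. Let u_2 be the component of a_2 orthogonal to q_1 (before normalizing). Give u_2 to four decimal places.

a_1 = (3, -4, 1, 1); ‖a_1‖ = 5.1962, so q_1 = (0.5774, -0.7698, 0.1925, 0.1925).
q_1·a_2 = 0.5774·(-2) + (-0.7698)·2 + 0.1925·1 + 0.1925·(-1) = -2.6943.
u_2 = a_2 + 2.6943·q_1 = (-0.4444, -0.0741, 1.5185, -0.4815).

u_2 = (-0.4444, -0.0741, 1.5185, -0.4815)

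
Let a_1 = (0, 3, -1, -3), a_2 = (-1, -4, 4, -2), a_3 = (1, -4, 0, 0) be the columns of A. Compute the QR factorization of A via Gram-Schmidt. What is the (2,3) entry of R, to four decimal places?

a_1 = (0, 3, -1, -3); ‖a_1‖ = 4.3589, so e_1 = (0.0000, 0.6882, -0.2294, -0.6882).
e_1·a_2 = 0.0000·(-1) + 0.6882·(-4) + (-0.2294)·4 + (-0.6882)·(-2) = -2.2942.
u_2 = a_2 + 2.2942·e_1 = (-1.0000, -2.4211, 3.4737, -3.5789).
‖u_2‖ = 5.6335, so e_2 = (-0.1775, -0.4298, 0.6166, -0.6353).
r_{23} = e_2·a_3 = 1.5415.

r_{23} = 1.5415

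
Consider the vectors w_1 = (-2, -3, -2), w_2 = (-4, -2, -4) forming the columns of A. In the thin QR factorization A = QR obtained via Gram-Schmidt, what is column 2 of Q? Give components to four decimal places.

e_2 = (-0.5145, 0.6860, -0.5145)

w_1 = (-2, -3, -2); ‖w_1‖ = 4.1231, so e_1 = (-0.4851, -0.7276, -0.4851).
e_1·w_2 = (-0.4851)·(-4) + (-0.7276)·(-2) + (-0.4851)·(-4) = 5.3358.
u_2 = w_2 − 5.3358·e_1 = (-1.4118, 1.8824, -1.4118).
‖u_2‖ = 2.7440, so e_2 = (-0.5145, 0.6860, -0.5145).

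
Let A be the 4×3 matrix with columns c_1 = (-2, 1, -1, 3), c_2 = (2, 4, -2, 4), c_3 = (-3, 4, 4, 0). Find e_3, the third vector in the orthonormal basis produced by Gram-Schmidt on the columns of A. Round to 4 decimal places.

e_3 = (-0.2726, 0.6495, 0.6896, -0.1684)

c_1 = (-2, 1, -1, 3); ‖c_1‖ = 3.8730, so e_1 = (-0.5164, 0.2582, -0.2582, 0.7746).
e_1·c_2 = (-0.5164)·2 + 0.2582·4 + (-0.2582)·(-2) + 0.7746·4 = 3.6148.
u_2 = c_2 − 3.6148·e_1 = (3.8667, 3.0667, -1.0667, 1.2000).
‖u_2‖ = 5.1897, so e_2 = (0.7451, 0.5909, -0.2055, 0.2312).
e_1·c_3 = (-0.5164)·(-3) + 0.2582·4 + (-0.2582)·4 + 0.7746·0 = 1.5492; e_2·c_3 = 0.7451·(-3) + 0.5909·4 + (-0.2055)·4 + 0.2312·0 = -0.6937.
u_3 = c_3 − 1.5492·e_1 + 0.6937·e_2 = (-1.6832, 4.0099, 4.2574, -1.0396).
‖u_3‖ = 6.1740, so e_3 = (-0.2726, 0.6495, 0.6896, -0.1684).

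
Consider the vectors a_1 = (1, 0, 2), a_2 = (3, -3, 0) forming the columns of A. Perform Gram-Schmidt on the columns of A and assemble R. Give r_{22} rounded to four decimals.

a_1 = (1, 0, 2); ‖a_1‖ = 2.2361, so q_1 = (0.4472, 0.0000, 0.8944).
q_1·a_2 = 0.4472·3 + 0.0000·(-3) + 0.8944·0 = 1.3416.
u_2 = a_2 − 1.3416·q_1 = (2.4000, -3.0000, -1.2000).
r_{22} = ‖u_2‖ = 4.0249.

r_{22} = 4.0249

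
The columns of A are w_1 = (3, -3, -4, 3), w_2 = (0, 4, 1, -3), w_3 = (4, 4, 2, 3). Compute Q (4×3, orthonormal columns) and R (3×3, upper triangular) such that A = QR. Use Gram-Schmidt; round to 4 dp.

Q = [[0.4575, 0.5151, 0.4067], [-0.4575, 0.6662, 0.3593], [-0.6100, -0.3915, 0.5264], [0.4575, -0.3709, 0.6545]], R = [[6.5574, -3.8125, 0.1525], [0.0000, 3.3860, 2.8297], [0.0000, 0.0000, 6.0803]]

w_1 = (3, -3, -4, 3); ‖w_1‖ = 6.5574, so q_1 = (0.4575, -0.4575, -0.6100, 0.4575).
q_1·w_2 = 0.4575·0 + (-0.4575)·4 + (-0.6100)·1 + 0.4575·(-3) = -3.8125.
u_2 = w_2 + 3.8125·q_1 = (1.7442, 2.2558, -1.3256, -1.2558).
‖u_2‖ = 3.3860, so q_2 = (0.5151, 0.6662, -0.3915, -0.3709).
q_1·w_3 = 0.4575·4 + (-0.4575)·4 + (-0.6100)·2 + 0.4575·3 = 0.1525; q_2·w_3 = 0.5151·4 + 0.6662·4 + (-0.3915)·2 + (-0.3709)·3 = 2.8297.
u_3 = w_3 − 0.1525·q_1 − 2.8297·q_2 = (2.4726, 2.1846, 3.2008, 3.9797).
‖u_3‖ = 6.0803, so q_3 = (0.4067, 0.3593, 0.5264, 0.6545).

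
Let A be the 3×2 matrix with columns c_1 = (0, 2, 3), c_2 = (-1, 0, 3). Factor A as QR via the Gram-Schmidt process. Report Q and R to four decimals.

c_1 = (0, 2, 3); ‖c_1‖ = 3.6056, so q_1 = (0.0000, 0.5547, 0.8321).
q_1·c_2 = 0.0000·(-1) + 0.5547·0 + 0.8321·3 = 2.4962.
u_2 = c_2 − 2.4962·q_1 = (-1.0000, -1.3846, 0.9231).
‖u_2‖ = 1.9415, so q_2 = (-0.5151, -0.7132, 0.4755).

Q = [[0.0000, -0.5151], [0.5547, -0.7132], [0.8321, 0.4755]], R = [[3.6056, 2.4962], [0.0000, 1.9415]]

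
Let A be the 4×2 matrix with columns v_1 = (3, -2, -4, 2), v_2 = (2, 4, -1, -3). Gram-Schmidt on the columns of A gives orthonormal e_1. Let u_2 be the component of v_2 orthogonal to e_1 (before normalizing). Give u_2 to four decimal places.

e_1 = v_1/‖v_1‖ = (3, -2, -4, 2)/5.7446 = (0.5222, -0.3482, -0.6963, 0.3482).
r_{12} = e_1·v_2 = -0.6963.
u_2 = v_2 + 0.6963·e_1 = (2.3636, 3.7576, -1.4848, -2.7576).

u_2 = (2.3636, 3.7576, -1.4848, -2.7576)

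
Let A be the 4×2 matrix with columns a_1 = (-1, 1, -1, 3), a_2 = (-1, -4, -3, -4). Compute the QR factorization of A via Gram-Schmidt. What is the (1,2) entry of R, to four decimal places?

r_{12} = -3.4641

q_1 = a_1/‖a_1‖ = (-1, 1, -1, 3)/3.4641 = (-0.2887, 0.2887, -0.2887, 0.8660).
r_{12} = q_1·a_2 = -3.4641.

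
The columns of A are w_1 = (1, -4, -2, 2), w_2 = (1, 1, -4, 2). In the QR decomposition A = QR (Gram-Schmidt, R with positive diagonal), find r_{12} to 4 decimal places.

r_{12} = 1.8000

w_1 = (1, -4, -2, 2); ‖w_1‖ = 5.0000, so e_1 = (0.2000, -0.8000, -0.4000, 0.4000).
r_{12} = e_1·w_2 = 1.8000.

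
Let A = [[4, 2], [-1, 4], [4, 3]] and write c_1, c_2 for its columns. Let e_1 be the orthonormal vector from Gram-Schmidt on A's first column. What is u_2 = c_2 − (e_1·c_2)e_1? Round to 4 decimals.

c_1 = (4, -1, 4); ‖c_1‖ = 5.7446, so e_1 = (0.6963, -0.1741, 0.6963).
e_1·c_2 = 0.6963·2 + (-0.1741)·4 + 0.6963·3 = 2.7852.
u_2 = c_2 − 2.7852·e_1 = (0.0606, 4.4848, 1.0606).

u_2 = (0.0606, 4.4848, 1.0606)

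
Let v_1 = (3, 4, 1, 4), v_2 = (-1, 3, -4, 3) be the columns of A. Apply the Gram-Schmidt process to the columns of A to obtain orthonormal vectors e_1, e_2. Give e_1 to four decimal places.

v_1 = (3, 4, 1, 4); ‖v_1‖ = 6.4807, so e_1 = (0.4629, 0.6172, 0.1543, 0.6172).

e_1 = (0.4629, 0.6172, 0.1543, 0.6172)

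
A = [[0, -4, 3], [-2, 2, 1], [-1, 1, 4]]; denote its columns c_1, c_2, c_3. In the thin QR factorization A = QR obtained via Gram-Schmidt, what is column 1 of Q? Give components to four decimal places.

c_1 = (0, -2, -1); ‖c_1‖ = 2.2361, so q_1 = (0.0000, -0.8944, -0.4472).

q_1 = (0.0000, -0.8944, -0.4472)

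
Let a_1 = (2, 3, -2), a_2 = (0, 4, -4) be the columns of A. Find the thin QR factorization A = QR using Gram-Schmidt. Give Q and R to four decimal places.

q_1 = a_1/‖a_1‖ = (2, 3, -2)/4.1231 = (0.4851, 0.7276, -0.4851).
r_{12} = q_1·a_2 = 4.8507.
u_2 = a_2 − 4.8507·q_1 = (-2.3529, 0.4706, -1.6471).
‖u_2‖ = 2.9104, so q_2 = (-0.8085, 0.1617, -0.5659).

Q = [[0.4851, -0.8085], [0.7276, 0.1617], [-0.4851, -0.5659]], R = [[4.1231, 4.8507], [0.0000, 2.9104]]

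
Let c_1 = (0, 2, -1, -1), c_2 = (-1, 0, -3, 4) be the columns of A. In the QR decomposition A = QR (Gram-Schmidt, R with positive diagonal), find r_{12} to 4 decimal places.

e_1 = c_1/‖c_1‖ = (0, 2, -1, -1)/2.4495 = (0.0000, 0.8165, -0.4082, -0.4082).
r_{12} = e_1·c_2 = -0.4082.

r_{12} = -0.4082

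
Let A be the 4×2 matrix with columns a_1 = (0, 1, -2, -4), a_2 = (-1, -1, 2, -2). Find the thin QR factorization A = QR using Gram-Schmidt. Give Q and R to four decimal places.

a_1 = (0, 1, -2, -4); ‖a_1‖ = 4.5826, so e_1 = (0.0000, 0.2182, -0.4364, -0.8729).
e_1·a_2 = 0.0000·(-1) + 0.2182·(-1) + (-0.4364)·2 + (-0.8729)·(-2) = 0.6547.
u_2 = a_2 − 0.6547·e_1 = (-1.0000, -1.1429, 2.2857, -1.4286).
‖u_2‖ = 3.0938, so e_2 = (-0.3232, -0.3694, 0.7388, -0.4618).

Q = [[0.0000, -0.3232], [0.2182, -0.3694], [-0.4364, 0.7388], [-0.8729, -0.4618]], R = [[4.5826, 0.6547], [0.0000, 3.0938]]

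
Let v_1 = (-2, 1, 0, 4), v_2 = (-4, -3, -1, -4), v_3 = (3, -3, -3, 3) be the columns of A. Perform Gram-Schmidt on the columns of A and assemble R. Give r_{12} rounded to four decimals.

r_{12} = -2.4004

q_1 = v_1/‖v_1‖ = (-2, 1, 0, 4)/4.5826 = (-0.4364, 0.2182, 0.0000, 0.8729).
r_{12} = q_1·v_2 = -2.4004.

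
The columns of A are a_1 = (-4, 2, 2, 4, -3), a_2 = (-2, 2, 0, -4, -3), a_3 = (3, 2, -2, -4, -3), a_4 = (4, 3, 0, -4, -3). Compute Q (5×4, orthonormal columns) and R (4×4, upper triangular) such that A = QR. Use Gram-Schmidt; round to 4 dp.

e_1 = a_1/‖a_1‖ = (-4, 2, 2, 4, -3)/7.0000 = (-0.5714, 0.2857, 0.2857, 0.5714, -0.4286).
r_{12} = e_1·a_2 = 0.7143.
u_2 = a_2 − 0.7143·e_1 = (-1.5918, 1.7959, -0.2041, -4.4082, -2.6939).
‖u_2‖ = 5.7000, so e_2 = (-0.2793, 0.3151, -0.0358, -0.7734, -0.4726).
r_{13} = e_1·a_3 = -2.7143; r_{23} = e_2·a_3 = 4.3752.
u_3 = a_3 + 2.7143·e_1 − 4.3752·e_2 = (2.6709, 1.3970, -1.0678, 0.9347, -2.0955).
‖u_3‖ = 3.9357, so e_3 = (0.6786, 0.3549, -0.2713, 0.2375, -0.5324).
r_{14} = e_1·a_4 = -2.4286; r_{24} = e_2·a_4 = 4.3394; r_{34} = e_3·a_4 = 4.4267.
u_4 = a_4 + 2.4286·e_1 − 4.3394·e_2 − 4.4267·e_3 = (0.8201, 0.7554, 2.0503, -0.3075, 0.3669).
‖u_4‖ = 2.3825, so e_4 = (0.3442, 0.3171, 0.8606, -0.1291, 0.1540).

Q = [[-0.5714, -0.2793, 0.6786, 0.3442], [0.2857, 0.3151, 0.3549, 0.3171], [0.2857, -0.0358, -0.2713, 0.8606], [0.5714, -0.7734, 0.2375, -0.1291], [-0.4286, -0.4726, -0.5324, 0.1540]], R = [[7.0000, 0.7143, -2.7143, -2.4286], [0.0000, 5.7000, 4.3752, 4.3394], [0.0000, 0.0000, 3.9357, 4.4267], [0.0000, 0.0000, 0.0000, 2.3825]]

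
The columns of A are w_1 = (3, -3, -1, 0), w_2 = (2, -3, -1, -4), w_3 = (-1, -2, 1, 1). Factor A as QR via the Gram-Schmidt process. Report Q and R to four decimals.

w_1 = (3, -3, -1, 0); ‖w_1‖ = 4.3589, so e_1 = (0.6882, -0.6882, -0.2294, 0.0000).
e_1·w_2 = 0.6882·2 + (-0.6882)·(-3) + (-0.2294)·(-1) + 0.0000·(-4) = 3.6707.
u_2 = w_2 − 3.6707·e_1 = (-0.5263, -0.4737, -0.1579, -4.0000).
‖u_2‖ = 4.0653, so e_2 = (-0.1295, -0.1165, -0.0388, -0.9839).
e_1·w_3 = 0.6882·(-1) + (-0.6882)·(-2) + (-0.2294)·1 + 0.0000·1 = 0.4588; e_2·w_3 = (-0.1295)·(-1) + (-0.1165)·(-2) + (-0.0388)·1 + (-0.9839)·1 = -0.6603.
u_3 = w_3 − 0.4588·e_1 + 0.6603·e_2 = (-1.4013, -1.7611, 1.0796, 0.3503).
‖u_3‖ = 2.5206, so e_3 = (-0.5559, -0.6987, 0.4283, 0.1390).

Q = [[0.6882, -0.1295, -0.5559], [-0.6882, -0.1165, -0.6987], [-0.2294, -0.0388, 0.4283], [0.0000, -0.9839, 0.1390]], R = [[4.3589, 3.6707, 0.4588], [0.0000, 4.0653, -0.6603], [0.0000, 0.0000, 2.5206]]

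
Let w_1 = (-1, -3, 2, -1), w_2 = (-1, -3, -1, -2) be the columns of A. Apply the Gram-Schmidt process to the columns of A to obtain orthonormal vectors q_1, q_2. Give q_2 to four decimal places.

w_1 = (-1, -3, 2, -1); ‖w_1‖ = 3.8730, so q_1 = (-0.2582, -0.7746, 0.5164, -0.2582).
q_1·w_2 = (-0.2582)·(-1) + (-0.7746)·(-3) + 0.5164·(-1) + (-0.2582)·(-2) = 2.5820.
u_2 = w_2 − 2.5820·q_1 = (-0.3333, -1.0000, -2.3333, -1.3333).
‖u_2‖ = 2.8868, so q_2 = (-0.1155, -0.3464, -0.8083, -0.4619).

q_2 = (-0.1155, -0.3464, -0.8083, -0.4619)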